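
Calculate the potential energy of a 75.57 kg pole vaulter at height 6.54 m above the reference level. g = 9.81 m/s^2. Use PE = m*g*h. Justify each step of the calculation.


PE = m * g * h
PE = 75.57 * 9.81 * 6.54
PE = 741.3417 * 6.54 = 4848.3747 J

4848.3747 J


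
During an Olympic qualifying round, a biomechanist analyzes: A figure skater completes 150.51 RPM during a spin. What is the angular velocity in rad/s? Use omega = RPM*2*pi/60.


omega = RPM * 2 * pi / 60
omega = 150.51 * 2 * 3.14159 / 60
omega = 945.6822 / 60 = 15.7614 rad/s

15.7614 rad/s


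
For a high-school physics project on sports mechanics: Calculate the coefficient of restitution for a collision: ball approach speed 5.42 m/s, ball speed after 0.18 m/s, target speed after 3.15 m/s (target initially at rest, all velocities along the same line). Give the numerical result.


e = (v2_after - v1_after) / (v1_before - v2_before)
Numerator = 3.15 - 0.18 = 2.97
Denominator = 5.42 - 0 = 5.42
e = 2.97 / 5.42 = 0.548

0.548


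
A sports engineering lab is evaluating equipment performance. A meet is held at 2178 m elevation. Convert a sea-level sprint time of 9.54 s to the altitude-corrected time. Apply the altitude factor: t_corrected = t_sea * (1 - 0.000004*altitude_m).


Correction factor = 1 - 0.000004 * 2178 = 0.991288
t_corrected = t_sea * factor = 9.54 * 0.991288
t_corrected = 9.4569 s

9.4569 s


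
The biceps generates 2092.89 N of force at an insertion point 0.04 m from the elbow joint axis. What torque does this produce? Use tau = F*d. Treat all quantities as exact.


tau = F * d
tau = 2092.89 * 0.04
tau = 83.7156 N*m

83.7156 N*m


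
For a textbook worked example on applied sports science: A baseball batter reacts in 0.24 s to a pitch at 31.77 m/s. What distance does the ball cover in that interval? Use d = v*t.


d = v * t
d = 31.77 * 0.24
d = 7.6248 m

7.6248 m


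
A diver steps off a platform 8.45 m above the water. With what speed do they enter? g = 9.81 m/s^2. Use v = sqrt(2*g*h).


v = sqrt(2 * g * h)
v = sqrt(2 * 9.81 * 8.45)
v = sqrt(165.789) = 12.8759 m/s

12.8759 m/s


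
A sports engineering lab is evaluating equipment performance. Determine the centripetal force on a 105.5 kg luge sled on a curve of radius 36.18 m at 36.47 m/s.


Fc = m * v^2 / r
v^2 = 36.47^2 = 1330.0609
Fc = 105.5 * 1330.0609 / 36.18
Fc = 140321.4249 / 36.18 = 3878.4252 N

3878.4252 N


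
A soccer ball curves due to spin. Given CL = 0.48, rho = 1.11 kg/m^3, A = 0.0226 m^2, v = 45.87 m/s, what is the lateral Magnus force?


FM = 0.5 * CL * rho * A * v^2
FM = 0.5 * 0.48 * 1.11 * 0.0226 * 45.87^2
v^2 = 2104.0569
FM = 0.5 * 0.48 * 1.11 * 0.0226 * 2104.0569 = 12.6678 N

12.6678 N


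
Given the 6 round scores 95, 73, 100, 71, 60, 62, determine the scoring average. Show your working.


Average = sum / n
Sum = 461
Average = 461 / 6 = 76.8333

76.8333


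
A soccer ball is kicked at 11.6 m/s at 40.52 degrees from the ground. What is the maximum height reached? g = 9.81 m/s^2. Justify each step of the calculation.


H = (v*sin(theta))^2 / (2*g)
vy = v*sin(theta) = 11.6 * sin(40.52 deg) = 7.5367 m/s
H = vy^2 / (2*g) = 56.8015 / (2*9.81)
H = 56.8015 / 19.62 = 2.8951 m

2.8951 m


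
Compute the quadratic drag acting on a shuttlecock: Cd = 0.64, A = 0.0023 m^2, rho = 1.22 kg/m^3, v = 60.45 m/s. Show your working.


Fd = 0.5 * Cd * rho * A * v^2
Fd = 0.5 * 0.64 * 1.22 * 0.0023 * 60.45^2
v^2 = 3654.2025
Fd = 0.5 * 0.64 * 1.22 * 0.0023 * 3654.2025 = 3.2812 N

3.2812 N


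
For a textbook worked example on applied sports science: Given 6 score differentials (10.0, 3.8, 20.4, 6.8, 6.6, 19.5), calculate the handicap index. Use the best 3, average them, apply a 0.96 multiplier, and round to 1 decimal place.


All differentials: 10.0, 3.8, 20.4, 6.8, 6.6, 19.5
Sorted: 3.8, 6.6, 6.8, 10.0, 19.5, 20.4
Best 3: 3.8, 6.6, 6.8
Average of best = 17.2 / 3 = 5.7333
Raw index = 5.7333 * 0.96 = 5.504
Handicap index = round(5.504, 1) = 5.5

5.5


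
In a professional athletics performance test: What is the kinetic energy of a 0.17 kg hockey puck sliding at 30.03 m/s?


KE = 0.5 * m * v^2
KE = 0.5 * 0.17 * 30.03^2
KE = 0.5 * 0.17 * 901.8009 = 76.6531 J

76.6531 J


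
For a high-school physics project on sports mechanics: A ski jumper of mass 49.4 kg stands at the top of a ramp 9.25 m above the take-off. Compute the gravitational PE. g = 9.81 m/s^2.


PE = m * g * h
PE = 49.4 * 9.81 * 9.25
PE = 484.614 * 9.25 = 4482.6795 J

4482.6795 J


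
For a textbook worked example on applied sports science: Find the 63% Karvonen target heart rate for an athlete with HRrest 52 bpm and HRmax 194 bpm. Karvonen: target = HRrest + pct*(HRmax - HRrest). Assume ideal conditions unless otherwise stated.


Target = HRrest + pct*(HRmax - HRrest)
Heart rate reserve = HRmax - HRrest = 194 - 52 = 142 bpm
Fraction = 63% = 0.63
Target = 52 + 0.63 * 142
Target = 52 + 89.46 = 141.46 bpm

141.46 bpm


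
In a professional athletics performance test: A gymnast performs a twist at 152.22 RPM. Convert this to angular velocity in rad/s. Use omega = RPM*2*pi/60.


omega = RPM * 2 * pi / 60
omega = 152.22 * 2 * 3.14159 / 60
omega = 956.4265 / 60 = 15.9404 rad/s

15.9404 rad/s


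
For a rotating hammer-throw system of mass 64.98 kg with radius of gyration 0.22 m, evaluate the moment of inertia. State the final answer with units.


I = m * k^2
I = 64.98 * 0.22^2
I = 64.98 * 0.0484 = 3.145 kg*m^2

3.145 kg*m^2


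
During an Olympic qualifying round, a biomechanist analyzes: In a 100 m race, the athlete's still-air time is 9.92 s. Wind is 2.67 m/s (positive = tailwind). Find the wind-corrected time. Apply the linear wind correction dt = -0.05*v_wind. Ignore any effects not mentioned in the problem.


dt = -0.05 * v_wind = -0.05 * 2.67 = -0.1335 s
t_corrected = t_still + dt = 9.92 + (-0.1335)
t_corrected = 9.7865 s

9.7865 s


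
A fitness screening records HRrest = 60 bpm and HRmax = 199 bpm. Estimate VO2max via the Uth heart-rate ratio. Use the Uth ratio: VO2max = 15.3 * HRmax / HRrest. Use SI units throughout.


VO2max = 15.3 * HRmax / HRrest
VO2max = 15.3 * 199 / 60
VO2max = 3044.7 / 60 = 50.745 mL/kg/min

50.745 mL/kg/min


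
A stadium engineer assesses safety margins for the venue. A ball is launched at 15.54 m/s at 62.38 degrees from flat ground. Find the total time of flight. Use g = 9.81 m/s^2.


T = 2*v*sin(theta)/g
sin(theta) = sin(62.38 deg) = 0.886
T = 2*15.54*0.886 / 9.81
T = 27.5382 / 9.81 = 2.8072 s

2.8072 s


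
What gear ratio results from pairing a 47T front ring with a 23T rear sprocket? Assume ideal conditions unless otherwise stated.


GR = front_teeth / rear_teeth
GR = 47 / 23
GR = 2.0435

2.0435


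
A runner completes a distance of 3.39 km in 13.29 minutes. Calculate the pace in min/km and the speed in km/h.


Pace = time / distance = 13.29 min / 3.39 km = 3.9204 min/km
Speed = distance / time_in_hours = 3.39 / 0.2215 hr
Speed = 15.3047 km/h

3.9204 min/km, 15.3047 km/h


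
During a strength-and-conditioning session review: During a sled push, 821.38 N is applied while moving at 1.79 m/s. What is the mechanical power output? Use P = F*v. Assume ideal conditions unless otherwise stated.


P = F * v
P = 821.38 * 1.79
P = 1470.2702 W

1470.2702 W


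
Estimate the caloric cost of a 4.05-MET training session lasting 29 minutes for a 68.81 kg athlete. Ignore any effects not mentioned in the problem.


kcal = MET * mass * time_hr
Convert time: 29 min = 0.4833 hr
kcal = 4.05 * 68.81 * 0.4833
kcal = 134.6956 kcal

134.6956 kcal


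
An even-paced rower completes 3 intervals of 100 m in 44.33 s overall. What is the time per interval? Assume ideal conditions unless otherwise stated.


Split time = total_time / n_laps = 44.33 / 3
Split time = 14.7767 s per lap

14.7767 s


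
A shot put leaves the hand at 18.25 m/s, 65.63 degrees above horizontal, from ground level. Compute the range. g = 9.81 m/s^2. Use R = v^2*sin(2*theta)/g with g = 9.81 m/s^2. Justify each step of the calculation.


R = v^2 * sin(2*theta) / g
Convert angle to radians: theta = 65.63 deg = 1.1455 rad
sin(2*theta) = sin(2.2909) = 0.7517
R = 18.25^2 * 0.7517 / 9.81
R = 333.0625 * 0.7517 / 9.81 = 25.5221 m

25.5221 m


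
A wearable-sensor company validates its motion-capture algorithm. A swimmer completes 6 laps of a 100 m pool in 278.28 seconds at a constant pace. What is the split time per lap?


Split time = total_time / n_laps = 278.28 / 6
Split time = 46.38 s per lap

46.38 s


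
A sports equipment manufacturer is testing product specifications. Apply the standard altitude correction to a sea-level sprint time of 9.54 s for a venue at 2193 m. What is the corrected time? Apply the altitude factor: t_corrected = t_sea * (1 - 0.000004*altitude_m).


Correction factor = 1 - 0.000004 * 2193 = 0.991228
t_corrected = t_sea * factor = 9.54 * 0.991228
t_corrected = 9.4563 s

9.4563 s


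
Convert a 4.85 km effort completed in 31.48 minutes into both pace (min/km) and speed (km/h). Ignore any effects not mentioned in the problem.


Pace = time / distance = 31.48 min / 4.85 km = 6.4907 min/km
Speed = distance / time_in_hours = 4.85 / 0.5247 hr
Speed = 9.244 km/h

6.4907 min/km, 9.244 km/h


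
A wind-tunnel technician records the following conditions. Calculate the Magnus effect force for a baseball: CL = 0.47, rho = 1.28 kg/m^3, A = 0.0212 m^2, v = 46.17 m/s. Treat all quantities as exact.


FM = 0.5 * CL * rho * A * v^2
FM = 0.5 * 0.47 * 1.28 * 0.0212 * 46.17^2
v^2 = 2131.6689
FM = 0.5 * 0.47 * 1.28 * 0.0212 * 2131.6689 = 13.5936 N

13.5936 N


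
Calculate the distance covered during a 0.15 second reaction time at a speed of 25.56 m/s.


d = v * t
d = 25.56 * 0.15
d = 3.834 m

3.834 m


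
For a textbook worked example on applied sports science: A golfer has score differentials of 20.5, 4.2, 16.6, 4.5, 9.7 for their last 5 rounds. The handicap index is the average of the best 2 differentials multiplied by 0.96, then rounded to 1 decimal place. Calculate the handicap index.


All differentials: 20.5, 4.2, 16.6, 4.5, 9.7
Sorted: 4.2, 4.5, 9.7, 16.6, 20.5
Best 2: 4.2, 4.5
Average of best = 8.7 / 2 = 4.35
Raw index = 4.35 * 0.96 = 4.176
Handicap index = round(4.176, 1) = 4.2

4.2


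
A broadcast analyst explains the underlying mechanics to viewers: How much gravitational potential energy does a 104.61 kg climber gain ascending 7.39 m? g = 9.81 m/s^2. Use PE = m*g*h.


PE = m * g * h
PE = 104.61 * 9.81 * 7.39
PE = 1026.2241 * 7.39 = 7583.7961 J

7583.7961 J


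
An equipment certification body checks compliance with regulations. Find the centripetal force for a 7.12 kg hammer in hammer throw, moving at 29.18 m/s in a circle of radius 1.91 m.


Fc = m * v^2 / r
v^2 = 29.18^2 = 851.4724
Fc = 7.12 * 851.4724 / 1.91
Fc = 6062.4835 / 1.91 = 3174.0751 N

3174.0751 N


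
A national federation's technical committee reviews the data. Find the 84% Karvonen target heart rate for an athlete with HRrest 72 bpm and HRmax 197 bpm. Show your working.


Target = HRrest + pct*(HRmax - HRrest)
Heart rate reserve = HRmax - HRrest = 197 - 72 = 125 bpm
Fraction = 84% = 0.84
Target = 72 + 0.84 * 125
Target = 72 + 105 = 177 bpm

177 bpm


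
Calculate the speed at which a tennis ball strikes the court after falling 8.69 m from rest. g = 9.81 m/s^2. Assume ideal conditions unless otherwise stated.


v = sqrt(2 * g * h)
v = sqrt(2 * 9.81 * 8.69)
v = sqrt(170.4978) = 13.0575 m/s

13.0575 m/s


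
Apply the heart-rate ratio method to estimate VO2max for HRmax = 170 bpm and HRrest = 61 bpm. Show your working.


VO2max = 15.3 * HRmax / HRrest
VO2max = 15.3 * 170 / 61
VO2max = 2601 / 61 = 42.6393 mL/kg/min

42.6393 mL/kg/min


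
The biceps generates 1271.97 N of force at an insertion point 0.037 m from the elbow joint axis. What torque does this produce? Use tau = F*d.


tau = F * d
tau = 1271.97 * 0.037
tau = 47.0629 N*m

47.0629 N*m


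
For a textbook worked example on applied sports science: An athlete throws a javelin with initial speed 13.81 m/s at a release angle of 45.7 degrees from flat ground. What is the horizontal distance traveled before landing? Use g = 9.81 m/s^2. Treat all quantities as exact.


R = v^2 * sin(2*theta) / g
Convert angle to radians: theta = 45.7 deg = 0.7976 rad
sin(2*theta) = sin(1.5952) = 0.9997
R = 13.81^2 * 0.9997 / 9.81
R = 190.7161 * 0.9997 / 9.81 = 19.4352 m

19.4352 m


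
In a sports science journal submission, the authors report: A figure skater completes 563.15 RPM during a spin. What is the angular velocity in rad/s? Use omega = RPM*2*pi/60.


omega = RPM * 2 * pi / 60
omega = 563.15 * 2 * 3.14159 / 60
omega = 3538.3758 / 60 = 58.9729 rad/s

58.9729 rad/s


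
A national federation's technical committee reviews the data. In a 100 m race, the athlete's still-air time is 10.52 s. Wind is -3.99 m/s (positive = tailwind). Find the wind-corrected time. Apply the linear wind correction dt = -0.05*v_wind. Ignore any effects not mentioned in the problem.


dt = -0.05 * v_wind = -0.05 * -3.99 = 0.1995 s
t_corrected = t_still + dt = 10.52 + (0.1995)
t_corrected = 10.7195 s

10.7195 s


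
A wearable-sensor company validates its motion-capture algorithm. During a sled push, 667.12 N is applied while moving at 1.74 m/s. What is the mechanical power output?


P = F * v
P = 667.12 * 1.74
P = 1160.7888 W

1160.7888 W


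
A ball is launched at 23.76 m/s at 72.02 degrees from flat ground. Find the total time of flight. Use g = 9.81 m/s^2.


T = 2*v*sin(theta)/g
sin(theta) = sin(72.02 deg) = 0.9512
T = 2*23.76*0.9512 / 9.81
T = 45.1993 / 9.81 = 4.6075 s

4.6075 s


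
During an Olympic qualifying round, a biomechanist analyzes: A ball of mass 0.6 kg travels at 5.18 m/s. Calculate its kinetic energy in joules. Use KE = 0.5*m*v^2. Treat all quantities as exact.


KE = 0.5 * m * v^2
KE = 0.5 * 0.6 * 5.18^2
KE = 0.5 * 0.6 * 26.8324 = 8.0497 J

8.0497 J


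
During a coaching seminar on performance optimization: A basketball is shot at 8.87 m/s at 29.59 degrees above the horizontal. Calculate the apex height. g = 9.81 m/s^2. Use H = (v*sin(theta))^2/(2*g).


H = (v*sin(theta))^2 / (2*g)
vy = v*sin(theta) = 8.87 * sin(29.59 deg) = 4.3799 m/s
H = vy^2 / (2*g) = 19.1837 / (2*9.81)
H = 19.1837 / 19.62 = 0.9778 m

0.9778 m


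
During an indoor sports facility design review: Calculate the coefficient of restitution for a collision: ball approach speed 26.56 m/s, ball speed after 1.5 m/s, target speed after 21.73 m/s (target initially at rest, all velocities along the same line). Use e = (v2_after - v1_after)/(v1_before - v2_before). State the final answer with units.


e = (v2_after - v1_after) / (v1_before - v2_before)
Numerator = 21.73 - 1.5 = 20.23
Denominator = 26.56 - 0 = 26.56
e = 20.23 / 26.56 = 0.7617

0.7617


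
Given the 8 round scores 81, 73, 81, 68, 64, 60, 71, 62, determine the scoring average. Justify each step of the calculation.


Average = sum / n
Sum = 560
Average = 560 / 8 = 70

70


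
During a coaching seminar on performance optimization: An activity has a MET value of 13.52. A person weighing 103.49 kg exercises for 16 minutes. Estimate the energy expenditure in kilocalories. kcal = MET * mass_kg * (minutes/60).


kcal = MET * mass * time_hr
Convert time: 16 min = 0.2667 hr
kcal = 13.52 * 103.49 * 0.2667
kcal = 373.1159 kcal

373.1159 kcal


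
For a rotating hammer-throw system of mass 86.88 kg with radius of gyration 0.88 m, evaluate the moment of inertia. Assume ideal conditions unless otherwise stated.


I = m * k^2
I = 86.88 * 0.88^2
I = 86.88 * 0.7744 = 67.2799 kg*m^2

67.2799 kg*m^2


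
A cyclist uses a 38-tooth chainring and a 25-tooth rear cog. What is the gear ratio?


GR = front_teeth / rear_teeth
GR = 38 / 25
GR = 1.52

1.52


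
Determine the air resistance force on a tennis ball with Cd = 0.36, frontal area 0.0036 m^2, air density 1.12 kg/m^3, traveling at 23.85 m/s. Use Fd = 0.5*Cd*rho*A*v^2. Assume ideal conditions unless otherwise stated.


Fd = 0.5 * Cd * rho * A * v^2
Fd = 0.5 * 0.36 * 1.12 * 0.0036 * 23.85^2
v^2 = 568.8225
Fd = 0.5 * 0.36 * 1.12 * 0.0036 * 568.8225 = 0.4128 N

0.4128 N


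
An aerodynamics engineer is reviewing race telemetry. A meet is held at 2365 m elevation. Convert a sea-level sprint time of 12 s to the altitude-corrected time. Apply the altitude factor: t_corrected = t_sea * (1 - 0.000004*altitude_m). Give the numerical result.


Correction factor = 1 - 0.000004 * 2365 = 0.99054
t_corrected = t_sea * factor = 12 * 0.99054
t_corrected = 11.8865 s

11.8865 s


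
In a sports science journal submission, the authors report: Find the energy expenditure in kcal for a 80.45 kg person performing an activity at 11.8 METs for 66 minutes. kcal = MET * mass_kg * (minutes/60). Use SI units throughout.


kcal = MET * mass * time_hr
Convert time: 66 min = 1.1 hr
kcal = 11.8 * 80.45 * 1.1
kcal = 1044.241 kcal

1044.241 kcal


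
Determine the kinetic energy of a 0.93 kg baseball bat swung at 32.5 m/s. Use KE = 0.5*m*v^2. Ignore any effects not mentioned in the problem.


KE = 0.5 * m * v^2
KE = 0.5 * 0.93 * 32.5^2
KE = 0.5 * 0.93 * 1056.25 = 491.1562 J

491.1562 J


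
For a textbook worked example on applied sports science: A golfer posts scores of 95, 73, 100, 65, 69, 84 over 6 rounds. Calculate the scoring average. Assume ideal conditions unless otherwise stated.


Average = sum / n
Sum = 486
Average = 486 / 6 = 81

81


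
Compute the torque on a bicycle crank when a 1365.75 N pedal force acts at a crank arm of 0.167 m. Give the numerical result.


tau = F * d
tau = 1365.75 * 0.167
tau = 228.0803 N*m

228.0803 N*m


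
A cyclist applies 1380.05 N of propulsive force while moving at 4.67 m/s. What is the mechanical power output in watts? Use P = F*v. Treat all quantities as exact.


P = F * v
P = 1380.05 * 4.67
P = 6444.8335 W

6444.8335 W


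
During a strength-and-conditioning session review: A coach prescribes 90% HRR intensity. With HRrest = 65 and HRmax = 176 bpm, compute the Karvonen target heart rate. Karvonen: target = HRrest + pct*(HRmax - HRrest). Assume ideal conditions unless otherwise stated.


Target = HRrest + pct*(HRmax - HRrest)
Heart rate reserve = HRmax - HRrest = 176 - 65 = 111 bpm
Fraction = 90% = 0.9
Target = 65 + 0.9 * 111
Target = 65 + 99.9 = 164.9 bpm

164.9 bpm


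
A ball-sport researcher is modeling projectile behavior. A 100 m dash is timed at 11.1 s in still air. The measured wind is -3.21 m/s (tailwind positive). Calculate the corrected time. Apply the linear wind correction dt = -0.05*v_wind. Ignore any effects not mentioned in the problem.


dt = -0.05 * v_wind = -0.05 * -3.21 = 0.1605 s
t_corrected = t_still + dt = 11.1 + (0.1605)
t_corrected = 11.2605 s

11.2605 s


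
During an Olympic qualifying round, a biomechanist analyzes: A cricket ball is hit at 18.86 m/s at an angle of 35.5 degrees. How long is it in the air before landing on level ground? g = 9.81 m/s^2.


T = 2*v*sin(theta)/g
sin(theta) = sin(35.5 deg) = 0.5807
T = 2*18.86*0.5807 / 9.81
T = 21.9041 / 9.81 = 2.2328 s

2.2328 s


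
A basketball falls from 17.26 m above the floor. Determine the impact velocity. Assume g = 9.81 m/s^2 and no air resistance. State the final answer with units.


v = sqrt(2 * g * h)
v = sqrt(2 * 9.81 * 17.26)
v = sqrt(338.6412) = 18.4022 m/s

18.4022 m/s


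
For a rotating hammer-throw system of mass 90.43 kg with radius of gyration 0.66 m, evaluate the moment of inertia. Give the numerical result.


I = m * k^2
I = 90.43 * 0.66^2
I = 90.43 * 0.4356 = 39.3913 kg*m^2

39.3913 kg*m^2


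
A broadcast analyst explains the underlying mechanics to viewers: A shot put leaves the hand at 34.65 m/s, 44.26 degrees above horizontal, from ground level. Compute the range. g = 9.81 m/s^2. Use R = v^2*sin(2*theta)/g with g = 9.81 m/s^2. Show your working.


R = v^2 * sin(2*theta) / g
Convert angle to radians: theta = 44.26 deg = 0.7725 rad
sin(2*theta) = sin(1.545) = 0.9997
R = 34.65^2 * 0.9997 / 9.81
R = 1200.6225 * 0.9997 / 9.81 = 122.3468 m

122.3468 m


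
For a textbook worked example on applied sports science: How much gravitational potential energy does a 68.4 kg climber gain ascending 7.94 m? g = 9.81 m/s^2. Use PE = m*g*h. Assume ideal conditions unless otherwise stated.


PE = m * g * h
PE = 68.4 * 9.81 * 7.94
PE = 671.004 * 7.94 = 5327.7718 J

5327.7718 J


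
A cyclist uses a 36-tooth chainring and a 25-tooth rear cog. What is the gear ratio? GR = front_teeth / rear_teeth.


GR = front_teeth / rear_teeth
GR = 36 / 25
GR = 1.44

1.44


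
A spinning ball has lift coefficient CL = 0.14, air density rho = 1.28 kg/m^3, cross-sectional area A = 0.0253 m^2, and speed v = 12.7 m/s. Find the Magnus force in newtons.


FM = 0.5 * CL * rho * A * v^2
FM = 0.5 * 0.14 * 1.28 * 0.0253 * 12.7^2
v^2 = 161.29
FM = 0.5 * 0.14 * 1.28 * 0.0253 * 161.29 = 0.3656 N

0.3656 N


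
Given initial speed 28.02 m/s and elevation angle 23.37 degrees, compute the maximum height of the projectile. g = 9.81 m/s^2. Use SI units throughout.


H = (v*sin(theta))^2 / (2*g)
vy = v*sin(theta) = 28.02 * sin(23.37 deg) = 11.1146 m/s
H = vy^2 / (2*g) = 123.5347 / (2*9.81)
H = 123.5347 / 19.62 = 6.2964 m

6.2964 m


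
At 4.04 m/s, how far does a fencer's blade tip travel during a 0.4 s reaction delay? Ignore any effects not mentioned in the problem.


d = v * t
d = 4.04 * 0.4
d = 1.616 m

1.616 m


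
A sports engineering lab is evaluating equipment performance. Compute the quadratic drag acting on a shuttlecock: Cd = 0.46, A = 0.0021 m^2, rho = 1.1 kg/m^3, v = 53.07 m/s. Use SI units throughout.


Fd = 0.5 * Cd * rho * A * v^2
Fd = 0.5 * 0.46 * 1.1 * 0.0021 * 53.07^2
v^2 = 2816.4249
Fd = 0.5 * 0.46 * 1.1 * 0.0021 * 2816.4249 = 1.4964 N

1.4964 N


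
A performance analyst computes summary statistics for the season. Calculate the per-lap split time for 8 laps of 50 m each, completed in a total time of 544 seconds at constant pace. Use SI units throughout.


Split time = total_time / n_laps = 544 / 8
Split time = 68 s per lap

68 s


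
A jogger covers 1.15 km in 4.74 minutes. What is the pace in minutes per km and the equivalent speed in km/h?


Pace = time / distance = 4.74 min / 1.15 km = 4.1217 min/km
Speed = distance / time_in_hours = 1.15 / 0.079 hr
Speed = 14.557 km/h

4.1217 min/km, 14.557 km/h


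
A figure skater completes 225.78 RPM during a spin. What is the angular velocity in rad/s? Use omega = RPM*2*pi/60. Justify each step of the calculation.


omega = RPM * 2 * pi / 60
omega = 225.78 * 2 * 3.14159 / 60
omega = 1418.6176 / 60 = 23.6436 rad/s

23.6436 rad/s


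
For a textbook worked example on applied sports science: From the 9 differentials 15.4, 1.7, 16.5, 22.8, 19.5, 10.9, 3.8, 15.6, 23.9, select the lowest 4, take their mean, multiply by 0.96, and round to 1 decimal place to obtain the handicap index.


All differentials: 15.4, 1.7, 16.5, 22.8, 19.5, 10.9, 3.8, 15.6, 23.9
Sorted: 1.7, 3.8, 10.9, 15.4, 15.6, 16.5, 19.5, 22.8, 23.9
Best 4: 1.7, 3.8, 10.9, 15.4
Average of best = 31.8 / 4 = 7.95
Raw index = 7.95 * 0.96 = 7.632
Handicap index = round(7.632, 1) = 7.6

7.6


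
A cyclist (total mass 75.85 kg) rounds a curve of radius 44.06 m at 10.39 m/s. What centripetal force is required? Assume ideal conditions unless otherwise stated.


Fc = m * v^2 / r
v^2 = 10.39^2 = 107.9521
Fc = 75.85 * 107.9521 / 44.06
Fc = 8188.1668 / 44.06 = 185.8413 N

185.8413 N


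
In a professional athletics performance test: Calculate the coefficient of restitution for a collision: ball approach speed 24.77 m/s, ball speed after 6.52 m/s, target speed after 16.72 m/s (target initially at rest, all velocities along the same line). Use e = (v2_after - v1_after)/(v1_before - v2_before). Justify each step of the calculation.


e = (v2_after - v1_after) / (v1_before - v2_before)
Numerator = 16.72 - 6.52 = 10.2
Denominator = 24.77 - 0 = 24.77
e = 10.2 / 24.77 = 0.4118

0.4118


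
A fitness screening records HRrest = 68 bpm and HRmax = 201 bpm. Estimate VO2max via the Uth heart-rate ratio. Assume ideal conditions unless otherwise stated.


VO2max = 15.3 * HRmax / HRrest
VO2max = 15.3 * 201 / 68
VO2max = 3075.3 / 68 = 45.225 mL/kg/min

45.225 mL/kg/min


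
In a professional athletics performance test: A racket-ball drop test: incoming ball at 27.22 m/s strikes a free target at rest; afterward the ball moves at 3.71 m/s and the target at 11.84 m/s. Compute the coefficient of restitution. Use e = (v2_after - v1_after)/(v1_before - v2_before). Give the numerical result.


e = (v2_after - v1_after) / (v1_before - v2_before)
Numerator = 11.84 - 3.71 = 8.13
Denominator = 27.22 - 0 = 27.22
e = 8.13 / 27.22 = 0.2987

0.2987


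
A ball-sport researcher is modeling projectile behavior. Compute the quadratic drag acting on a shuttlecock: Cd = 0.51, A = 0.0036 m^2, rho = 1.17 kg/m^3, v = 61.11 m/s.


Fd = 0.5 * Cd * rho * A * v^2
Fd = 0.5 * 0.51 * 1.17 * 0.0036 * 61.11^2
v^2 = 3734.4321
Fd = 0.5 * 0.51 * 1.17 * 0.0036 * 3734.4321 = 4.011 N

4.011 N


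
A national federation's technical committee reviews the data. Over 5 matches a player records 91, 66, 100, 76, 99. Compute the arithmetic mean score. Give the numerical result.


Average = sum / n
Sum = 432
Average = 432 / 5 = 86.4

86.4


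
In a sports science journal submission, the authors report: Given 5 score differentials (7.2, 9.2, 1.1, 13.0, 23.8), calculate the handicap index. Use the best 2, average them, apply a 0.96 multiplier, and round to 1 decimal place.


All differentials: 7.2, 9.2, 1.1, 13.0, 23.8
Sorted: 1.1, 7.2, 9.2, 13.0, 23.8
Best 2: 1.1, 7.2
Average of best = 8.3 / 2 = 4.15
Raw index = 4.15 * 0.96 = 3.984
Handicap index = round(3.984, 1) = 4.0

4.0


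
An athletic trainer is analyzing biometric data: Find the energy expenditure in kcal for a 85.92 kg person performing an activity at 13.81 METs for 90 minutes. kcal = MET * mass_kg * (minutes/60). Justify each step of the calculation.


kcal = MET * mass * time_hr
Convert time: 90 min = 1.5 hr
kcal = 13.81 * 85.92 * 1.5
kcal = 1779.8328 kcal

1779.8328 kcal


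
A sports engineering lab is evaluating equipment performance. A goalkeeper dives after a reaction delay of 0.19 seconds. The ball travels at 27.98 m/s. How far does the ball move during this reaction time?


d = v * t
d = 27.98 * 0.19
d = 5.3162 m

5.3162 m


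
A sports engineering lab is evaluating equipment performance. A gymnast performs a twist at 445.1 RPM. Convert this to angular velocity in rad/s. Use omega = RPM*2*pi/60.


omega = RPM * 2 * pi / 60
omega = 445.1 * 2 * 3.14159 / 60
omega = 2796.6458 / 60 = 46.6108 rad/s

46.6108 rad/s


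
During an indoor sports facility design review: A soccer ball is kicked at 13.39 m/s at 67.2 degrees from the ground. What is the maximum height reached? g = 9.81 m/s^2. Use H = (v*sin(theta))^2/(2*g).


H = (v*sin(theta))^2 / (2*g)
vy = v*sin(theta) = 13.39 * sin(67.2 deg) = 12.3437 m/s
H = vy^2 / (2*g) = 152.3681 / (2*9.81)
H = 152.3681 / 19.62 = 7.766 m

7.766 m


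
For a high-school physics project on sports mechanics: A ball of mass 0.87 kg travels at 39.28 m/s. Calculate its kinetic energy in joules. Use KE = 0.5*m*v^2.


KE = 0.5 * m * v^2
KE = 0.5 * 0.87 * 39.28^2
KE = 0.5 * 0.87 * 1542.9184 = 671.1695 J

671.1695 J


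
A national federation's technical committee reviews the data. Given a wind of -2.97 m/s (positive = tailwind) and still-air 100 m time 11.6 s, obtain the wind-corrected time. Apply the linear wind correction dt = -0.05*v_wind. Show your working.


dt = -0.05 * v_wind = -0.05 * -2.97 = 0.1485 s
t_corrected = t_still + dt = 11.6 + (0.1485)
t_corrected = 11.7485 s

11.7485 s


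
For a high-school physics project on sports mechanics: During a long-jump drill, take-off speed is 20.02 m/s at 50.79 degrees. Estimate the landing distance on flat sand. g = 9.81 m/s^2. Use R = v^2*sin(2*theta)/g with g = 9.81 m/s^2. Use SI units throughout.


R = v^2 * sin(2*theta) / g
Convert angle to radians: theta = 50.79 deg = 0.8865 rad
sin(2*theta) = sin(1.7729) = 0.9796
R = 20.02^2 * 0.9796 / 9.81
R = 400.8004 * 0.9796 / 9.81 = 40.0247 m

40.0247 m


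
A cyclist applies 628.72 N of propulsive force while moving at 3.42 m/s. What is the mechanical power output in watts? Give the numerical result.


P = F * v
P = 628.72 * 3.42
P = 2150.2224 W

2150.2224 W


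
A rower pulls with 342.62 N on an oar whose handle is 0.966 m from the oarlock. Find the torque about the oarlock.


tau = F * d
tau = 342.62 * 0.966
tau = 330.9709 N*m

330.9709 N*m


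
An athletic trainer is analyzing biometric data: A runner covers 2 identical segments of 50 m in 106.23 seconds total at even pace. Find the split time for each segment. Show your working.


Split time = total_time / n_laps = 106.23 / 2
Split time = 53.115 s per lap

53.115 s


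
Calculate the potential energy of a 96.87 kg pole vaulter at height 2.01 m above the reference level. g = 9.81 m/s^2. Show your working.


PE = m * g * h
PE = 96.87 * 9.81 * 2.01
PE = 950.2947 * 2.01 = 1910.0923 J

1910.0923 J


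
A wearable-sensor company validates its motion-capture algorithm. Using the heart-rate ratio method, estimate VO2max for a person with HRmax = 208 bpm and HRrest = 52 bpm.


VO2max = 15.3 * HRmax / HRrest
VO2max = 15.3 * 208 / 52
VO2max = 3182.4 / 52 = 61.2 mL/kg/min

61.2 mL/kg/min


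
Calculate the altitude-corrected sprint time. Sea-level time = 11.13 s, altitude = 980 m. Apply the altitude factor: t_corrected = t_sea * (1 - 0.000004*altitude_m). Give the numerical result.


Correction factor = 1 - 0.000004 * 980 = 0.99608
t_corrected = t_sea * factor = 11.13 * 0.99608
t_corrected = 11.0864 s

11.0864 s


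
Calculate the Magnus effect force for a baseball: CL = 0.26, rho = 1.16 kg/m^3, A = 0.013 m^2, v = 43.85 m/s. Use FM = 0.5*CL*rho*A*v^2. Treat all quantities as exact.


FM = 0.5 * CL * rho * A * v^2
FM = 0.5 * 0.26 * 1.16 * 0.013 * 43.85^2
v^2 = 1922.8225
FM = 0.5 * 0.26 * 1.16 * 0.013 * 1922.8225 = 3.7695 N

3.7695 N


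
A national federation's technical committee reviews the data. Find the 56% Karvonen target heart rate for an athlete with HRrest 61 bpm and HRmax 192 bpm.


Target = HRrest + pct*(HRmax - HRrest)
Heart rate reserve = HRmax - HRrest = 192 - 61 = 131 bpm
Fraction = 56% = 0.56
Target = 61 + 0.56 * 131
Target = 61 + 73.36 = 134.36 bpm

134.36 bpm


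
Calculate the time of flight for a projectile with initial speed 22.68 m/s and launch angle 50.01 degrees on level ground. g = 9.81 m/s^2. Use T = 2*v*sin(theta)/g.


T = 2*v*sin(theta)/g
sin(theta) = sin(50.01 deg) = 0.7662
T = 2*22.68*0.7662 / 9.81
T = 34.7529 / 9.81 = 3.5426 s

3.5426 s


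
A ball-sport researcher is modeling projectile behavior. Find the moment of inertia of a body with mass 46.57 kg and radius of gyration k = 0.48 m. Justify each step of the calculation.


I = m * k^2
I = 46.57 * 0.48^2
I = 46.57 * 0.2304 = 10.7297 kg*m^2

10.7297 kg*m^2


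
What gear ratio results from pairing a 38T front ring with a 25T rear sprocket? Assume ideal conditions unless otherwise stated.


GR = front_teeth / rear_teeth
GR = 38 / 25
GR = 1.52

1.52


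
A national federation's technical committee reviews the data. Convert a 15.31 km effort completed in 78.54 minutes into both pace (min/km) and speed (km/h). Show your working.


Pace = time / distance = 78.54 min / 15.31 km = 5.13 min/km
Speed = distance / time_in_hours = 15.31 / 1.309 hr
Speed = 11.696 km/h

5.13 min/km, 11.696 km/h


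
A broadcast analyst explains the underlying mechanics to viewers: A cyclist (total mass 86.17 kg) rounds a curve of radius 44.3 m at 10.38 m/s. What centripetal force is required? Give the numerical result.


Fc = m * v^2 / r
v^2 = 10.38^2 = 107.7444
Fc = 86.17 * 107.7444 / 44.3
Fc = 9284.3349 / 44.3 = 209.5787 N

209.5787 N


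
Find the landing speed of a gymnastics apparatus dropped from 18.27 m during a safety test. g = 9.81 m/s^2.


v = sqrt(2 * g * h)
v = sqrt(2 * 9.81 * 18.27)
v = sqrt(358.4574) = 18.933 m/s

18.933 m/s


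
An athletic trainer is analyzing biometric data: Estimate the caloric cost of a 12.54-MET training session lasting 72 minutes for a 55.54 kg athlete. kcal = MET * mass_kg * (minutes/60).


kcal = MET * mass * time_hr
Convert time: 72 min = 1.2 hr
kcal = 12.54 * 55.54 * 1.2
kcal = 835.7659 kcal

835.7659 kcal


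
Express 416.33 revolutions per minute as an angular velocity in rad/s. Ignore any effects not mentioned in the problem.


omega = RPM * 2 * pi / 60
omega = 416.33 * 2 * 3.14159 / 60
omega = 2615.8785 / 60 = 43.598 rad/s

43.598 rad/s


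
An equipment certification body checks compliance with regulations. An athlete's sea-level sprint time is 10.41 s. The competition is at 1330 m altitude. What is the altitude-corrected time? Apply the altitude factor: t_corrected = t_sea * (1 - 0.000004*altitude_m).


Correction factor = 1 - 0.000004 * 1330 = 0.99468
t_corrected = t_sea * factor = 10.41 * 0.99468
t_corrected = 10.3546 s

10.3546 s


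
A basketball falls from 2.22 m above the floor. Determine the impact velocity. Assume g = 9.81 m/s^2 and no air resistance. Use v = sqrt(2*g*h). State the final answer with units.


v = sqrt(2 * g * h)
v = sqrt(2 * 9.81 * 2.22)
v = sqrt(43.5564) = 6.5997 m/s

6.5997 m/s


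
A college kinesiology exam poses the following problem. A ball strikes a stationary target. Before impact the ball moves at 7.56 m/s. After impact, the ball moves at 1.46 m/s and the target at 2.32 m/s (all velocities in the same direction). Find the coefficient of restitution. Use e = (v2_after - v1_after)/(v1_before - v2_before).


e = (v2_after - v1_after) / (v1_before - v2_before)
Numerator = 2.32 - 1.46 = 0.86
Denominator = 7.56 - 0 = 7.56
e = 0.86 / 7.56 = 0.1138

0.1138


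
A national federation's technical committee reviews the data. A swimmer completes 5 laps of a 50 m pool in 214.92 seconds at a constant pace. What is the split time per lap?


Split time = total_time / n_laps = 214.92 / 5
Split time = 42.984 s per lap

42.984 s


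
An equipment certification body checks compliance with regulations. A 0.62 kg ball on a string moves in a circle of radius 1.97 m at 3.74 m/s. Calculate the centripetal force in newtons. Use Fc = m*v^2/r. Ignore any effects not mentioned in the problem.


Fc = m * v^2 / r
v^2 = 3.74^2 = 13.9876
Fc = 0.62 * 13.9876 / 1.97
Fc = 8.6723 / 1.97 = 4.4022 N

4.4022 N


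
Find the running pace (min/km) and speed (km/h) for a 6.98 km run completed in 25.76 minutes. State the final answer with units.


Pace = time / distance = 25.76 min / 6.98 km = 3.6905 min/km
Speed = distance / time_in_hours = 6.98 / 0.4293 hr
Speed = 16.2578 km/h

3.6905 min/km, 16.2578 km/h


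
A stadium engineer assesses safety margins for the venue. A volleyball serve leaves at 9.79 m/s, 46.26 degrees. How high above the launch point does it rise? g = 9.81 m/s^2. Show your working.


H = (v*sin(theta))^2 / (2*g)
vy = v*sin(theta) = 9.79 * sin(46.26 deg) = 7.0731 m/s
H = vy^2 / (2*g) = 50.0291 / (2*9.81)
H = 50.0291 / 19.62 = 2.5499 m

2.5499 m


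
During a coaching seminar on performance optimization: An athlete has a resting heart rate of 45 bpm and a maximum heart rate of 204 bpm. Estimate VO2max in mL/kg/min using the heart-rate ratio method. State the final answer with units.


VO2max = 15.3 * HRmax / HRrest
VO2max = 15.3 * 204 / 45
VO2max = 3121.2 / 45 = 69.36 mL/kg/min

69.36 mL/kg/min


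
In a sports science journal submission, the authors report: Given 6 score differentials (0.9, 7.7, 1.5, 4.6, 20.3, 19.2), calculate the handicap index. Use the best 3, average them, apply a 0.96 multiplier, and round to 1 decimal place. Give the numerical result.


All differentials: 0.9, 7.7, 1.5, 4.6, 20.3, 19.2
Sorted: 0.9, 1.5, 4.6, 7.7, 19.2, 20.3
Best 3: 0.9, 1.5, 4.6
Average of best = 7 / 3 = 2.3333
Raw index = 2.3333 * 0.96 = 2.24
Handicap index = round(2.24, 1) = 2.2

2.2


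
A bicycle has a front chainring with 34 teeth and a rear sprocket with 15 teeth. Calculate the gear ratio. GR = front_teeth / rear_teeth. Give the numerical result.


GR = front_teeth / rear_teeth
GR = 34 / 15
GR = 2.2667

2.2667


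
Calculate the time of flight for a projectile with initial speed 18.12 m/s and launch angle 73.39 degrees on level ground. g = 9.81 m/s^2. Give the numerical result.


T = 2*v*sin(theta)/g
sin(theta) = sin(73.39 deg) = 0.9583
T = 2*18.12*0.9583 / 9.81
T = 34.7278 / 9.81 = 3.54 s

3.54 s


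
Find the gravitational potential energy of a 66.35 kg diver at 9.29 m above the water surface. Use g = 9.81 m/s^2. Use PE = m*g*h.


PE = m * g * h
PE = 66.35 * 9.81 * 9.29
PE = 650.8935 * 9.29 = 6046.8006 J

6046.8006 J


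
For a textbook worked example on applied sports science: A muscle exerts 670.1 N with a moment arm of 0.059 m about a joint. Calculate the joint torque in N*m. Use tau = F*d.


tau = F * d
tau = 670.1 * 0.059
tau = 39.5359 N*m

39.5359 N*m


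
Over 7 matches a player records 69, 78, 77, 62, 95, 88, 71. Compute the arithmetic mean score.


Average = sum / n
Sum = 540
Average = 540 / 7 = 77.1429

77.1429


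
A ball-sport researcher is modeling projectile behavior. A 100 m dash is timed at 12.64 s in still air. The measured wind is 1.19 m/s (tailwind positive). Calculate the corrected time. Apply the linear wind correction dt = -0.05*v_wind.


dt = -0.05 * v_wind = -0.05 * 1.19 = -0.0595 s
t_corrected = t_still + dt = 12.64 + (-0.0595)
t_corrected = 12.5805 s

12.5805 s


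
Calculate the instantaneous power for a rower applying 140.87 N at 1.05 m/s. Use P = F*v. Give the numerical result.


P = F * v
P = 140.87 * 1.05
P = 147.9135 W

147.9135 W


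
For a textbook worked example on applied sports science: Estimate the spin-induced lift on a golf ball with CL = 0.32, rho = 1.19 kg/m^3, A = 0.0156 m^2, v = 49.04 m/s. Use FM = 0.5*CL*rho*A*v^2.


FM = 0.5 * CL * rho * A * v^2
FM = 0.5 * 0.32 * 1.19 * 0.0156 * 49.04^2
v^2 = 2404.9216
FM = 0.5 * 0.32 * 1.19 * 0.0156 * 2404.9216 = 7.1432 N

7.1432 N


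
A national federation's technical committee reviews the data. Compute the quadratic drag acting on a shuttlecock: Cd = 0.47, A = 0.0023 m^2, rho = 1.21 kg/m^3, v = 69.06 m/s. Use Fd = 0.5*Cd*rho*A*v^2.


Fd = 0.5 * Cd * rho * A * v^2
Fd = 0.5 * 0.47 * 1.21 * 0.0023 * 69.06^2
v^2 = 4769.2836
Fd = 0.5 * 0.47 * 1.21 * 0.0023 * 4769.2836 = 3.1191 N

3.1191 N


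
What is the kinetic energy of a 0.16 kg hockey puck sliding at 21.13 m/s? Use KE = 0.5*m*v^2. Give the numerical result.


KE = 0.5 * m * v^2
KE = 0.5 * 0.16 * 21.13^2
KE = 0.5 * 0.16 * 446.4769 = 35.7182 J

35.7182 J


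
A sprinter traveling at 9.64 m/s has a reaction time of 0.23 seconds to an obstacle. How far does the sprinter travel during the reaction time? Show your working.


d = v * t
d = 9.64 * 0.23
d = 2.2172 m

2.2172 m


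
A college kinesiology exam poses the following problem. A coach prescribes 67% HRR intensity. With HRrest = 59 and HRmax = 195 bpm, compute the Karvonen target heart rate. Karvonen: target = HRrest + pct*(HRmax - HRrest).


Target = HRrest + pct*(HRmax - HRrest)
Heart rate reserve = HRmax - HRrest = 195 - 59 = 136 bpm
Fraction = 67% = 0.67
Target = 59 + 0.67 * 136
Target = 59 + 91.12 = 150.12 bpm

150.12 bpm


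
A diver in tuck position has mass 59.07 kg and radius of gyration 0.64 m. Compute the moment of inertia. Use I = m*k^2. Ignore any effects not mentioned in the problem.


I = m * k^2
I = 59.07 * 0.64^2
I = 59.07 * 0.4096 = 24.1951 kg*m^2

24.1951 kg*m^2


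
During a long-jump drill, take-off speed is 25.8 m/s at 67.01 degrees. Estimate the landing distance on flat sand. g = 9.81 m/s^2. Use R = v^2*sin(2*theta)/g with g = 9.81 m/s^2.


R = v^2 * sin(2*theta) / g
Convert angle to radians: theta = 67.01 deg = 1.1695 rad
sin(2*theta) = sin(2.3391) = 0.7191
R = 25.8^2 * 0.7191 / 9.81
R = 665.64 * 0.7191 / 9.81 = 48.7931 m

48.7931 m
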